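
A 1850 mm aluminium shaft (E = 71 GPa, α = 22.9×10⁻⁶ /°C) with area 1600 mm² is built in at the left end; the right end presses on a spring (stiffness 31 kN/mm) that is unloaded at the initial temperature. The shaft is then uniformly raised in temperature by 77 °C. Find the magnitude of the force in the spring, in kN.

P ≈ 67.2 kN

If the spring were absent the shaft would lengthen by αΔT L = 22.9×10⁻⁶ × 77 × 1850 = 3.262 mm.
With a force P in the spring, the elastic change of the shaft is PL/(AE) and that of the spring is P/k; compatibility requires their sum to equal δ_free.
P [ L/(AE) + 1/k ] = δ_free → P [ 1850/(1600×71×10³) + 1/(31×10³) ] = 3.262.
P = 3.262 / 4.854×10⁻⁵ = 67200 N.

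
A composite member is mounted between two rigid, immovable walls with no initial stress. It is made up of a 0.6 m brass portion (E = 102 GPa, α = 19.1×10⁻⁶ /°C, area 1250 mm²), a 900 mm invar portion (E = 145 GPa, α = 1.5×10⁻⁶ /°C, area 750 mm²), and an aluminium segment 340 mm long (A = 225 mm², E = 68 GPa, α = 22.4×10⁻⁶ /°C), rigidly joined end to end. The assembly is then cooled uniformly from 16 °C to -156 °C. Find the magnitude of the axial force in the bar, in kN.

With the walls removed the bar would change length by δ_free = Σ αᵢΔT Lᵢ = 19.1×10⁻⁶×172×600 + 1.5×10⁻⁶×172×900 + 22.4×10⁻⁶×172×340 = 3.513 mm.
Since the ends are fixed, an axial force P builds up, equal in every segment, with P · Σ Lᵢ/(AᵢEᵢ) = δ_free.
The series flexibility is Σ Lᵢ/(AᵢEᵢ) = 600/(1250×102×10³) + 900/(750×145×10³) + 340/(225×68×10³) = 3.52×10⁻⁵ mm/N.
So P = 3.513 / 3.52×10⁻⁵ = 99.8 kN, tensile.

P ≈ 99.8 kN (tensile)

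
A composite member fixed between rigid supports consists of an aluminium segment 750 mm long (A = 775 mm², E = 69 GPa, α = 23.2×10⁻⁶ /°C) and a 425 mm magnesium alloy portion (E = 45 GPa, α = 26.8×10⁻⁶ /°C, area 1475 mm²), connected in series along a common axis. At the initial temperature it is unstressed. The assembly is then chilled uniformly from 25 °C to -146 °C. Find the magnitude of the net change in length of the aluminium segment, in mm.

With the walls removed the bar would change length by δ_free = Σ αᵢΔT Lᵢ = 23.2×10⁻⁶×171×750 + 26.8×10⁻⁶×171×425 = 4.923 mm.
Since the ends are fixed, an axial force P builds up, equal in every segment, with P · Σ Lᵢ/(AᵢEᵢ) = δ_free.
Σ Lᵢ/(AᵢEᵢ) = 750/(775×69×10³) + 425/(1475×45×10³) = 2.043×10⁻⁵ mm/N.
P = 4.923 / 2.043×10⁻⁵ = 241000 N = 241 kN, tensile.
For the aluminium segment, free thermal change = 23.2×10⁻⁶×171×750 = 2.975 mm and elastic change from P = 241000×750/(775×69×10³) = 3.38 mm; these oppose, so the net change is 0.405 mm (segment lengthens).

|ΔL| ≈ 0.405 mm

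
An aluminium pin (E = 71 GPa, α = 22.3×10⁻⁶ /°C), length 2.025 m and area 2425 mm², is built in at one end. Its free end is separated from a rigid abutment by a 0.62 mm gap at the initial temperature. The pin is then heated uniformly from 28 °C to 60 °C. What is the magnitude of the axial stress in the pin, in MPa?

If the wall were absent the pin would grow by αΔT L = 22.3×10⁻⁶ × 32 × 2025 = 1.445 mm.
This exceeds the 0.62 mm gap, so the wall pushes back. The portion of expansion that must be recovered elastically is δ_free − gap = 1.445 − 0.62 = 0.825 mm.
Compatibility: PL/(AE) = 0.825 mm, so σ = P/A = E × (0.825/2025) = 28.93 MPa.

σ ≈ 28.9 MPa (compressive)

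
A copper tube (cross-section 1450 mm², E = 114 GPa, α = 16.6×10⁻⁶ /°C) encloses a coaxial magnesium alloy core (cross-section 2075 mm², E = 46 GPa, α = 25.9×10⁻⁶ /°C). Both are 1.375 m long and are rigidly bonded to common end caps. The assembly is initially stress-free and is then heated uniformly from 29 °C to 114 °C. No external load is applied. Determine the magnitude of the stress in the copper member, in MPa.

σ ≈ 33 MPa (tensile)

Both members must finish at the same length. With the larger α, the magnesium alloy tends to over-expand; the plates restrain it, putting the magnesium alloy in compression and the copper in tension. With no external load the two internal forces are equal and opposite, magnitude P.
Setting the final lengths equal and cancelling L: (α₁ − α₂)ΔT = P/(A₁E₁) + P/(A₂E₂).
|α₁ − α₂|·ΔT = 9.3×10⁻⁶ × 85 = 0.0007905.
1/(A₁E₁) + 1/(A₂E₂) = 1/(1450×114×10³) + 1/(2075×46×10³) = 1.653×10⁻⁸ N⁻¹.
So P = 0.0007905 / 1.653×10⁻⁸ = 47.83 kN.
σ_{copper} = P/A₁ = 47830/1450 = 32.99 MPa, tensile.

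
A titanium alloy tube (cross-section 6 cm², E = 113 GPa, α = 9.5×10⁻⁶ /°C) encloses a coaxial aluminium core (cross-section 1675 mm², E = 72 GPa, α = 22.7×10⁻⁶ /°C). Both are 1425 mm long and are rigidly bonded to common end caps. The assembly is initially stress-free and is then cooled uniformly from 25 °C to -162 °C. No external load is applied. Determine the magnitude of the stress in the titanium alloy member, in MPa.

The aluminium has the larger α, so on cooling it would change length more than the titanium alloy if both were free. The rigid plates force a common final length, so the aluminium is put into tension and the titanium alloy into compression, with equal and opposite forces P (no external load).
Equating the net (thermal + elastic) strains gives |α₁ − α₂|·ΔT = P·[1/(A₁E₁) + 1/(A₂E₂)].
|α₁ − α₂|·ΔT = 13.2×10⁻⁶ × 187 = 0.002468.
1/(A₁E₁) + 1/(A₂E₂) = 1/(600×113×10³) + 1/(1675×72×10³) = 2.304×10⁻⁸ N⁻¹.
So P = 0.002468 / 2.304×10⁻⁸ = 107.1 kN.
σ_{titanium alloy} = P/A₁ = 107100/600 = 178.6 MPa, compressive.

σ ≈ 179 MPa (compressive)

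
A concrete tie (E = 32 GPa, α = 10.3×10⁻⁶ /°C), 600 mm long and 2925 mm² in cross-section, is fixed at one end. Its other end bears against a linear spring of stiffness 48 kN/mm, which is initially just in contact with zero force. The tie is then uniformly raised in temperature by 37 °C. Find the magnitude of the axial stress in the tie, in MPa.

Free thermal expansion: δ_free = αΔT L = 10.3×10⁻⁶ × 37 × 600 = 0.2287 mm.
With a force P in the spring, the elastic change of the tie is PL/(AE) and that of the spring is P/k; compatibility requires their sum to equal δ_free.
P [ L/(AE) + 1/k ] = δ_free → P [ 600/(2925×32×10³) + 1/(48×10³) ] = 0.2287.
P = 0.2287 / 2.724×10⁻⁵ = 8393 N.
σ = P/A = 8393/2925 = 2.869 MPa.

σ ≈ 2.87 MPa (compressive)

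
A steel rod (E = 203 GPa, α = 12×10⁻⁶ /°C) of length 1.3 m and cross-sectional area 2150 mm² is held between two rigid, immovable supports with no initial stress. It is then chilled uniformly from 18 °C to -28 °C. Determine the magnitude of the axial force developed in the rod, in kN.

P ≈ 241 kN (tensile)

With zero net strain, σ = E·αΔT = 203 GPa × 12×10⁻⁶ × 46 = 112.1 MPa.
P = AEαΔT = 2150 × 203×10³ × 12×10⁻⁶ × 46 = 240.9 kN (tensile).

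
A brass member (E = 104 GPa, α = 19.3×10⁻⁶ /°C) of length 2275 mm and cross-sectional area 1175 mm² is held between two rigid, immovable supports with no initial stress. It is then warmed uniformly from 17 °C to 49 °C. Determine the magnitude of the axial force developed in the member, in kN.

The ends cannot move, so σ = EαΔT = 104×10³ × 19.3×10⁻⁶ × 32 = 64.23 MPa.
Axial force P = σA = 64.23 × 1175 = 75470 N = 75.47 kN, compressive.

P ≈ 75.5 kN (compressive)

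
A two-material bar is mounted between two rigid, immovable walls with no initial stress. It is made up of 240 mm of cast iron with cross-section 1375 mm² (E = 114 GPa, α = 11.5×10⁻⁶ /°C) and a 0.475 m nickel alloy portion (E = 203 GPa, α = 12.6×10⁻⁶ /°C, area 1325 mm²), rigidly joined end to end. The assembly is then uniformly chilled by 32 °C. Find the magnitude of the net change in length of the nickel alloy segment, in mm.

With the walls removed the bar would change length by δ_free = Σ αᵢΔT Lᵢ = 11.5×10⁻⁶×32×240 + 12.6×10⁻⁶×32×475 = 0.2798 mm.
Since the ends are fixed, an axial force P builds up, equal in every segment, with P · Σ Lᵢ/(AᵢEᵢ) = δ_free.
Σ Lᵢ/(AᵢEᵢ) = 240/(1375×114×10³) + 475/(1325×203×10³) = 3.297×10⁻⁶ mm/N.
Hence P = δ_free / Σ(L/AE) = 0.2798/3.297×10⁻⁶ = 84.88 kN (tensile).
For the nickel alloy segment, free thermal change = 12.6×10⁻⁶×32×475 = 0.1915 mm and elastic change from P = 84880×475/(1325×203×10³) = 0.1499 mm; these oppose, so the net change is 0.0416 mm (segment shortens).

|ΔL| ≈ 0.0416 mm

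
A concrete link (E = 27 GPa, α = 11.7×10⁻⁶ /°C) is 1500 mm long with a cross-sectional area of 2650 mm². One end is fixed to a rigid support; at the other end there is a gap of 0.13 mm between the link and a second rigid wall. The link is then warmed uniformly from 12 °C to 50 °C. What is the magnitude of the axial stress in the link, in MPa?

Unrestrained expansion: δ_free = αΔT L = 11.7×10⁻⁶ × 38 × 1500 = 0.6669 mm.
This exceeds the 0.13 mm gap, so the wall pushes back. The portion of expansion that must be recovered elastically is δ_free − gap = 0.6669 − 0.13 = 0.5369 mm.
Compatibility: PL/(AE) = 0.5369 mm, so σ = P/A = E × (0.5369/1500) = 9.664 MPa.

σ ≈ 9.66 MPa (compressive)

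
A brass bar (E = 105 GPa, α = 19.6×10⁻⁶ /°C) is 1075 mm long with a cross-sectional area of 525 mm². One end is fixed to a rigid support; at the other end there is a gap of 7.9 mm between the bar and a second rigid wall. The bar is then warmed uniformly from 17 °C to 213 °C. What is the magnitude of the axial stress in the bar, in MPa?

If the wall were absent the bar would grow by αΔT L = 19.6×10⁻⁶ × 196 × 1075 = 4.13 mm.
This is smaller than the 7.9 mm clearance, so the bar expands freely without reaching the stop — the stress is zero.

σ ≈ 0 MPa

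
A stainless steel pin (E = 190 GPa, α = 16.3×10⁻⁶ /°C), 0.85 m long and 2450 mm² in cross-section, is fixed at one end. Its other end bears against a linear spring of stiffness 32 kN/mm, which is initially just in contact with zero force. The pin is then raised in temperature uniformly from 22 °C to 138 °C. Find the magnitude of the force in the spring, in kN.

If the spring were absent the pin would lengthen by αΔT L = 16.3×10⁻⁶ × 116 × 850 = 1.607 mm.
With a force P in the spring, the elastic change of the pin is PL/(AE) and that of the spring is P/k; compatibility requires their sum to equal δ_free.
P [ L/(AE) + 1/k ] = δ_free → P [ 850/(2450×190×10³) + 1/(32×10³) ] = 1.607.
P = 1.607 / 3.308×10⁻⁵ = 48590 N.

P ≈ 48.6 kN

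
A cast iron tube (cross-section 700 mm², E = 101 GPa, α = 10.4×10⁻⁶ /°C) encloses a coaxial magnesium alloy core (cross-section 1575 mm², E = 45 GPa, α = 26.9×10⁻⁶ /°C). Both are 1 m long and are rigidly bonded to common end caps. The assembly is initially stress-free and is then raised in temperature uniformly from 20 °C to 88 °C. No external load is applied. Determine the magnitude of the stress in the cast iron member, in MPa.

The magnesium alloy has the larger α, so on heating it would change length more than the cast iron if both were free. The rigid plates force a common final length, so the magnesium alloy is put into compression and the cast iron into tension, with equal and opposite forces P (no external load).
Compatibility of the two members (thermal + elastic change equal): (α₁ − α₂)ΔT = P·[1/(A₁E₁) + 1/(A₂E₂)].
|α₁ − α₂|·ΔT = 16.5×10⁻⁶ × 68 = 0.001122.
1/(A₁E₁) + 1/(A₂E₂) = 1/(700×101×10³) + 1/(1575×45×10³) = 2.825×10⁻⁸ N⁻¹.
So P = 0.001122 / 2.825×10⁻⁸ = 39.71 kN.
σ_{cast iron} = P/A₁ = 39710/700 = 56.73 MPa, tensile.

σ ≈ 56.7 MPa (tensile)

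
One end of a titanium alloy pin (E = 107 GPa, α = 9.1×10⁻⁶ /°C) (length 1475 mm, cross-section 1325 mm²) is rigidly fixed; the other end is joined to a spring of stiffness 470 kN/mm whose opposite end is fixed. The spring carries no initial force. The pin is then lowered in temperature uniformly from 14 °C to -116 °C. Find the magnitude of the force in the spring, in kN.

The unrestrained thermal change is αΔT L = 9.1×10⁻⁶ × 130 × 1475 = 1.745 mm.
With a force P in the spring, the elastic change of the pin is PL/(AE) and that of the spring is P/k; compatibility requires their sum to equal δ_free.
So P = δ_free / [L/(AE) + 1/k] = 1.745 / [ 1475/(1325×107×10³) + 1/(470×10³) ].
P = 1.745 / 1.253×10⁻⁵ = 139200 N.

P ≈ 139 kN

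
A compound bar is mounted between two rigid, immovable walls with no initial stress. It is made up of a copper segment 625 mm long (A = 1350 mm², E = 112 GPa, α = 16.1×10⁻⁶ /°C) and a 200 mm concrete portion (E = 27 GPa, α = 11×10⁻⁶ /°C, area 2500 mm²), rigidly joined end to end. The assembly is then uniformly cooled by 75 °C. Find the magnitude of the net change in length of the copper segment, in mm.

If the supports were absent, the total length change would be Σ αᵢΔT Lᵢ = 16.1×10⁻⁶×75×625 + 11×10⁻⁶×75×200 = 0.9197 mm.
The rigid supports impose zero overall length change; the single axial force P common to all segments must satisfy P Σ Lᵢ/(AᵢEᵢ) = δ_free.
The series flexibility is Σ Lᵢ/(AᵢEᵢ) = 625/(1350×112×10³) + 200/(2500×27×10³) = 7.097×10⁻⁶ mm/N.
Hence P = δ_free / Σ(L/AE) = 0.9197/7.097×10⁻⁶ = 129.6 kN (tensile).
For the copper segment, free thermal change = 16.1×10⁻⁶×75×625 = 0.7547 mm and elastic change from P = 129600×625/(1350×112×10³) = 0.5357 mm; these oppose, so the net change is 0.219 mm (segment shortens).

|ΔL| ≈ 0.219 mm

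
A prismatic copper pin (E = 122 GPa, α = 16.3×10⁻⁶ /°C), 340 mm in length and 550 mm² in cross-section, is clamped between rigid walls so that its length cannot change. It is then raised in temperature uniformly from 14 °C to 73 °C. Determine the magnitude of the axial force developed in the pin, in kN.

Full restraint means ε = 0, so the stress is σ = EαΔT = 122×10³ × 16.3×10⁻⁶ × 59 = 117.3 MPa.
Then P = σA = 117.3 × 550 mm² = 64.53 kN, compressive.

P ≈ 64.5 kN (compressive)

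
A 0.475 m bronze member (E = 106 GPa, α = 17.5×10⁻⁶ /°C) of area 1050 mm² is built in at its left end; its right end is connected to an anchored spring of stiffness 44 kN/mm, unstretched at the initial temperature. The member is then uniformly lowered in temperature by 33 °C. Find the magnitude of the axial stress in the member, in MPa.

If the spring were absent the member would shorten by αΔT L = 17.5×10⁻⁶ × 33 × 475 = 0.2743 mm.
With a force P in the spring, the elastic change of the member is PL/(AE) and that of the spring is P/k; compatibility requires their sum to equal δ_free.
So P = δ_free / [L/(AE) + 1/k] = 0.2743 / [ 475/(1050×106×10³) + 1/(44×10³) ].
P = 0.2743 / 2.7×10⁻⁵ = 10160 N.
σ = P/A = 10160/1050 = 9.678 MPa.

σ ≈ 9.68 MPa (tensile)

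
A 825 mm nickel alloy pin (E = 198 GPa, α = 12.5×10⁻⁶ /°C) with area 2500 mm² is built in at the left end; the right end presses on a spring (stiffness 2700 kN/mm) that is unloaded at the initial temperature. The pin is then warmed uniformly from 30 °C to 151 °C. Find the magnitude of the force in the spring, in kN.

P ≈ 613 kN

Free thermal expansion: δ_free = αΔT L = 12.5×10⁻⁶ × 121 × 825 = 1.248 mm.
Let P be the compressive force at the spring. The pin shortens elastically by PL/(AE) and the spring compresses by P/k; together these equal δ_free.
P [ L/(AE) + 1/k ] = δ_free → P [ 825/(2500×198×10³) + 1/(2700×10³) ] = 1.248.
P = 1.248 / 2.037×10⁻⁶ = 612600 N.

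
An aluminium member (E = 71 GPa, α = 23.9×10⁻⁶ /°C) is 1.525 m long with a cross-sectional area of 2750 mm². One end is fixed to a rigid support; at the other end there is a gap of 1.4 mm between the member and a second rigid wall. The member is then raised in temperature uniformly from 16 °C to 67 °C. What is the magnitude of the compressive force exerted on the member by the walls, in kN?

Free thermal elongation = αΔT L = 23.9×10⁻⁶ × 51 × 1525 = 1.859 mm.
After closing the 1.4 mm clearance, 1.859 − 1.4 = 0.4588 mm of expansion remains to be suppressed by the wall.
So σ = E(δ_free − g)/L = 71×10³ × 0.4588/1525 = 21.36 MPa.
Force on the wall = σA = 21.36 × 2750 mm² = 58.74 kN.

P ≈ 58.7 kN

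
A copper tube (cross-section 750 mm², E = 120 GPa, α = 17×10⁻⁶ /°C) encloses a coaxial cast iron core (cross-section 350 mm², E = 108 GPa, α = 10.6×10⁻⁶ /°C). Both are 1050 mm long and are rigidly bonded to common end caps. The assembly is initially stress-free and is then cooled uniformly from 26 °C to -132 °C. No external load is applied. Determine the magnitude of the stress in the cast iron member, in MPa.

σ ≈ 76.9 MPa (compressive)

Equilibrium of a rigid end plate with no external load gives equal and opposite internal forces ±P in the two members. Since α_{copper} > α_{cast iron}, cooling drives the copper into tension and the cast iron into compression.
Equating the net (thermal + elastic) strains gives |α₁ − α₂|·ΔT = P·[1/(A₁E₁) + 1/(A₂E₂)].
|α₁ − α₂|·ΔT = 6.4×10⁻⁶ × 158 = 0.001011.
1/(A₁E₁) + 1/(A₂E₂) = 1/(750×120×10³) + 1/(350×108×10³) = 3.757×10⁻⁸ N⁻¹.
So P = 0.001011 / 3.757×10⁻⁸ = 26.92 kN.
σ_{cast iron} = P/A₂ = 26920/350 = 76.91 MPa, compressive.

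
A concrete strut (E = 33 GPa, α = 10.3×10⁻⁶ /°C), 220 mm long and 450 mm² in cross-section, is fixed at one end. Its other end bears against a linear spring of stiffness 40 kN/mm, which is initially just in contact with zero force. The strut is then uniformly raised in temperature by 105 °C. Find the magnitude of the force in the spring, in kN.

P ≈ 5.98 kN

If the spring were absent the strut would lengthen by αΔT L = 10.3×10⁻⁶ × 105 × 220 = 0.2379 mm.
Let P be the compressive force at the spring. The strut shortens elastically by PL/(AE) and the spring compresses by P/k; together these equal δ_free.
So P = δ_free / [L/(AE) + 1/k] = 0.2379 / [ 220/(450×33×10³) + 1/(40×10³) ].
P = 0.2379 / 3.981×10⁻⁵ = 5976 N.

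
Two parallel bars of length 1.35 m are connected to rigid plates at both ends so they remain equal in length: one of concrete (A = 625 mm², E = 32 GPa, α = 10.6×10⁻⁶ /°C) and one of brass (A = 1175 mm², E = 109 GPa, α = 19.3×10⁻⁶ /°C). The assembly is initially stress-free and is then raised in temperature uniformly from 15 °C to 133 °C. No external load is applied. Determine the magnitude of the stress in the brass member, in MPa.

The brass has the larger α, so on heating it would change length more than the concrete if both were free. The rigid plates force a common final length, so the brass is put into compression and the concrete into tension, with equal and opposite forces P (no external load).
Setting the final lengths equal and cancelling L: (α₁ − α₂)ΔT = P/(A₁E₁) + P/(A₂E₂).
|α₁ − α₂|·ΔT = 8.7×10⁻⁶ × 118 = 0.001027.
1/(A₁E₁) + 1/(A₂E₂) = 1/(625×32×10³) + 1/(1175×109×10³) = 5.781×10⁻⁸ N⁻¹.
So P = 0.001027 / 5.781×10⁻⁸ = 17.76 kN.
σ_{brass} = P/A₂ = 17760/1175 = 15.11 MPa, compressive.

σ ≈ 15.1 MPa (compressive)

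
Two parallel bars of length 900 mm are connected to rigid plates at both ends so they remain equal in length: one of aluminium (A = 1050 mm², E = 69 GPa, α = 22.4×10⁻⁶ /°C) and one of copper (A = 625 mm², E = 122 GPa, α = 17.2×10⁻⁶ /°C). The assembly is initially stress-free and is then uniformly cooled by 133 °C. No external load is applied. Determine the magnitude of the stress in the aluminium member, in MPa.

σ ≈ 24.5 MPa (tensile)

Equilibrium of a rigid end plate with no external load gives equal and opposite internal forces ±P in the two members. Since α_{aluminium} > α_{copper}, cooling drives the aluminium into tension and the copper into compression.
Equating the net (thermal + elastic) strains gives |α₁ − α₂|·ΔT = P·[1/(A₁E₁) + 1/(A₂E₂)].
|α₁ − α₂|·ΔT = 5.2×10⁻⁶ × 133 = 0.0006916.
1/(A₁E₁) + 1/(A₂E₂) = 1/(1050×69×10³) + 1/(625×122×10³) = 2.692×10⁻⁸ N⁻¹.
So P = 0.0006916 / 2.692×10⁻⁸ = 25.69 kN.
σ_{aluminium} = P/A₁ = 25690/1050 = 24.47 MPa, tensile.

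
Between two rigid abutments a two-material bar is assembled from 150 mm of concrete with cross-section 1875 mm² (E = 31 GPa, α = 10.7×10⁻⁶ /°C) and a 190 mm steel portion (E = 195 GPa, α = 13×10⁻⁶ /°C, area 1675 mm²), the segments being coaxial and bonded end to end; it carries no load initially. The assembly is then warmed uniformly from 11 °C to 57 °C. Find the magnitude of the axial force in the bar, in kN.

P ≈ 59.3 kN (compressive)

With the walls removed the bar would change length by δ_free = Σ αᵢΔT Lᵢ = 10.7×10⁻⁶×46×150 + 13×10⁻⁶×46×190 = 0.1875 mm.
Since the ends are fixed, an axial force P builds up, equal in every segment, with P · Σ Lᵢ/(AᵢEᵢ) = δ_free.
Σ Lᵢ/(AᵢEᵢ) = 150/(1875×31×10³) + 190/(1675×195×10³) = 3.162×10⁻⁶ mm/N.
P = 0.1875 / 3.162×10⁻⁶ = 59280 N = 59.28 kN, compressive.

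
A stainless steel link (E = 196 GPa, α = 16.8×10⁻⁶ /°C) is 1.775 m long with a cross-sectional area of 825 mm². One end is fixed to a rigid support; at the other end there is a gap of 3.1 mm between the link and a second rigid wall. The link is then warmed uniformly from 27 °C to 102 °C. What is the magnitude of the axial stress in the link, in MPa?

σ ≈ 0 MPa

Unrestrained expansion: δ_free = αΔT L = 16.8×10⁻⁶ × 75 × 1775 = 2.236 mm.
Since δ_free = 2.24 mm is less than the 3.1 mm gap, the link never touches the wall. No axial force develops.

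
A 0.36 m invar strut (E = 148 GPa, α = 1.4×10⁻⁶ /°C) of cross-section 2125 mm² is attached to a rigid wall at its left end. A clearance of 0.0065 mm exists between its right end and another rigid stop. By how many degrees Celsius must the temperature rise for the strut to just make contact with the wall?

ΔT ≈ 12.9 °C

Contact occurs when the free expansion equals the gap: αΔT L = 0.0065 mm.
ΔT = 0.0065 / (1.4×10⁻⁶ × 360) = 12.9 °C.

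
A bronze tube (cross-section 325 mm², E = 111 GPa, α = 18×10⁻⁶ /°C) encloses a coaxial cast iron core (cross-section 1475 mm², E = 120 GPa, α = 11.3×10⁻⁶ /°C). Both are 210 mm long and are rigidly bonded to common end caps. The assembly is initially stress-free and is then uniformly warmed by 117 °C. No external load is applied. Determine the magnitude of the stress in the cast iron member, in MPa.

The bronze has the larger α, so on heating it would change length more than the cast iron if both were free. The rigid plates force a common final length, so the bronze is put into compression and the cast iron into tension, with equal and opposite forces P (no external load).
Compatibility of the two members (thermal + elastic change equal): (α₁ − α₂)ΔT = P·[1/(A₁E₁) + 1/(A₂E₂)].
|α₁ − α₂|·ΔT = 6.7×10⁻⁶ × 117 = 0.0007839.
1/(A₁E₁) + 1/(A₂E₂) = 1/(325×111×10³) + 1/(1475×120×10³) = 3.337×10⁻⁸ N⁻¹.
P = 0.0007839 / 3.337×10⁻⁸ = 23490 N = 23.49 kN.
σ_{cast iron} = P/A₂ = 23490/1475 = 15.93 MPa, tensile.

σ ≈ 15.9 MPa (tensile)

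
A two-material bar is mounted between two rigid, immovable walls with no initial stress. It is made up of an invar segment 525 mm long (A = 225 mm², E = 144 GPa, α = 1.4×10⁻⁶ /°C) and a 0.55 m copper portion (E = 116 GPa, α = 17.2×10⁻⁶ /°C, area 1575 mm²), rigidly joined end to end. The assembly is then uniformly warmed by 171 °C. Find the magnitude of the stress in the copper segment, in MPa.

If the supports were absent, the total length change would be Σ αᵢΔT Lᵢ = 1.4×10⁻⁶×171×525 + 17.2×10⁻⁶×171×550 = 1.743 mm.
The walls prevent any net length change, so an axial force P (same in every segment) develops. Compatibility: P · Σ Lᵢ/(AᵢEᵢ) = δ_free.
Σ Lᵢ/(AᵢEᵢ) = 525/(225×144×10³) + 550/(1575×116×10³) = 1.921×10⁻⁵ mm/N.
So P = 1.743 / 1.921×10⁻⁵ = 90.73 kN, compressive.
σ_{copper} = P / A = 90730 / 1575 = 57.61 MPa.

σ ≈ 57.6 MPa (compressive)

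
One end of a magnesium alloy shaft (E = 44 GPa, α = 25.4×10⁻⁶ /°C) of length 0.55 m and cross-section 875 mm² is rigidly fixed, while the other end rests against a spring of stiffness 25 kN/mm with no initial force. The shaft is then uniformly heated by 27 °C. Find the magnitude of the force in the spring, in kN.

If the spring were absent the shaft would lengthen by αΔT L = 25.4×10⁻⁶ × 27 × 550 = 0.3772 mm.
With a force P in the spring, the elastic change of the shaft is PL/(AE) and that of the spring is P/k; compatibility requires their sum to equal δ_free.
P [ L/(AE) + 1/k ] = δ_free → P [ 550/(875×44×10³) + 1/(25×10³) ] = 0.3772.
P = 0.3772 / 5.429×10⁻⁵ = 6948 N.

P ≈ 6.95 kN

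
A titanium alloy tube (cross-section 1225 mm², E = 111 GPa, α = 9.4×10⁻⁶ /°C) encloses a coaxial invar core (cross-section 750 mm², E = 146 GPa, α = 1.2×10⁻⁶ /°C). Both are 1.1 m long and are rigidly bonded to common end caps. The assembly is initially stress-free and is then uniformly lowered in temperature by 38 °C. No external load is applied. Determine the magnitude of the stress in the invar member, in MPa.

σ ≈ 25.2 MPa (compressive)

Both members must finish at the same length. With the larger α, the titanium alloy tends to over-contract; the plates restrain it, putting the titanium alloy in tension and the invar in compression. With no external load the two internal forces are equal and opposite, magnitude P.
Setting the final lengths equal and cancelling L: (α₁ − α₂)ΔT = P/(A₁E₁) + P/(A₂E₂).
|α₁ − α₂|·ΔT = 8.2×10⁻⁶ × 38 = 0.0003116.
1/(A₁E₁) + 1/(A₂E₂) = 1/(1225×111×10³) + 1/(750×146×10³) = 1.649×10⁻⁸ N⁻¹.
P = 0.0003116 / 1.649×10⁻⁸ = 18900 N = 18.9 kN.
σ_{invar} = P/A₂ = 18900/750 = 25.2 MPa, compressive.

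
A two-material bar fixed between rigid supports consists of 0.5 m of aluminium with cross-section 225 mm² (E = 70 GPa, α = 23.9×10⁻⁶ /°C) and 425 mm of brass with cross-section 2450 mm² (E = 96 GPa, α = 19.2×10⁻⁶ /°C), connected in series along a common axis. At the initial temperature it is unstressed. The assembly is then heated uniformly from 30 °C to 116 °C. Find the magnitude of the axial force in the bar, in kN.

P ≈ 51.5 kN (compressive)

With the walls removed the bar would change length by δ_free = Σ αᵢΔT Lᵢ = 23.9×10⁻⁶×86×500 + 19.2×10⁻⁶×86×425 = 1.729 mm.
The rigid supports impose zero overall length change; the single axial force P common to all segments must satisfy P Σ Lᵢ/(AᵢEᵢ) = δ_free.
Σ Lᵢ/(AᵢEᵢ) = 500/(225×70×10³) + 425/(2450×96×10³) = 3.355×10⁻⁵ mm/N.
Hence P = δ_free / Σ(L/AE) = 1.729/3.355×10⁻⁵ = 51.54 kN (compressive).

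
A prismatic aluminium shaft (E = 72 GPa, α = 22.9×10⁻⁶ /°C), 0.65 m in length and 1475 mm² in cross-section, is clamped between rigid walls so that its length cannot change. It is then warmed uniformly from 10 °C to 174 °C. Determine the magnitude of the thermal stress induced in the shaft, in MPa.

With length fixed, the mechanical strain must cancel the thermal strain αΔT = 22.9×10⁻⁶ × 164 = 3755.6×10⁻⁶.
Hence σ = E·αΔT = 72×10³ × 3755.6×10⁻⁶ = 270.4 MPa, compressive.

σ ≈ 270 MPa (compressive)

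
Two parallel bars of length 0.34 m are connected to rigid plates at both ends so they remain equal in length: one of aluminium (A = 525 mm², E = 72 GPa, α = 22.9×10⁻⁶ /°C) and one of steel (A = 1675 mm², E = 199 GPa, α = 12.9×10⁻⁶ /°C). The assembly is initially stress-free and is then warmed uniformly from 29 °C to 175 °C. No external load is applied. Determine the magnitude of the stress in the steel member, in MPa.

σ ≈ 29.6 MPa (tensile)

Both members must finish at the same length. With the larger α, the aluminium tends to over-expand; the plates restrain it, putting the aluminium in compression and the steel in tension. With no external load the two internal forces are equal and opposite, magnitude P.
Setting the final lengths equal and cancelling L: (α₁ − α₂)ΔT = P/(A₁E₁) + P/(A₂E₂).
|α₁ − α₂|·ΔT = 10×10⁻⁶ × 146 = 0.00146.
1/(A₁E₁) + 1/(A₂E₂) = 1/(525×72×10³) + 1/(1675×199×10³) = 2.946×10⁻⁸ N⁻¹.
So P = 0.00146 / 2.946×10⁻⁸ = 49.57 kN.
σ_{steel} = P/A₂ = 49570/1675 = 29.59 MPa, tensile.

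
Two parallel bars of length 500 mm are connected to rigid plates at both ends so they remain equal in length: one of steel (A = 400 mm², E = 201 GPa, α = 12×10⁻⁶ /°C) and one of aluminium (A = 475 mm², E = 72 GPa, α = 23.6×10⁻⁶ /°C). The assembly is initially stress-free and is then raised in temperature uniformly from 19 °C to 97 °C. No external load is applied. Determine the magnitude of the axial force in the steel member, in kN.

P ≈ 21.7 kN (tensile in the steel)

Both members must finish at the same length. With the larger α, the aluminium tends to over-expand; the plates restrain it, putting the aluminium in compression and the steel in tension. With no external load the two internal forces are equal and opposite, magnitude P.
Compatibility of the two members (thermal + elastic change equal): (α₁ − α₂)ΔT = P·[1/(A₁E₁) + 1/(A₂E₂)].
|α₁ − α₂|·ΔT = 11.6×10⁻⁶ × 78 = 0.0009048.
1/(A₁E₁) + 1/(A₂E₂) = 1/(400×201×10³) + 1/(475×72×10³) = 4.168×10⁻⁸ N⁻¹.
So P = 0.0009048 / 4.168×10⁻⁸ = 21.71 kN.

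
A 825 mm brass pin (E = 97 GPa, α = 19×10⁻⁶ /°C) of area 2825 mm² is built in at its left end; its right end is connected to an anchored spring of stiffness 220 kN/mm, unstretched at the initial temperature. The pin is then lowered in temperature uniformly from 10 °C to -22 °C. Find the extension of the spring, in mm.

δ ≈ 0.302 mm

If the spring were absent the pin would shorten by αΔT L = 19×10⁻⁶ × 32 × 825 = 0.5016 mm.
Let P be the tensile force in the spring. The pin extends elastically by PL/(AE) and the spring stretches by P/k; together these equal δ_free.
So P = δ_free / [L/(AE) + 1/k] = 0.5016 / [ 825/(2825×97×10³) + 1/(220×10³) ].
P = 0.5016 / 7.556×10⁻⁶ = 66380 N.
Spring extension = P/k = 66380/(220×10³) = 0.3017 mm.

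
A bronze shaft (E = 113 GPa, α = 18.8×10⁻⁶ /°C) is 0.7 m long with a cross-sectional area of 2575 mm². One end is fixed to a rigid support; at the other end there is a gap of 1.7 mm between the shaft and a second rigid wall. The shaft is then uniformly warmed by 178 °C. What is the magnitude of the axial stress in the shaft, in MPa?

If the wall were absent the shaft would grow by αΔT L = 18.8×10⁻⁶ × 178 × 700 = 2.342 mm.
After closing the 1.7 mm clearance, 2.342 − 1.7 = 0.6425 mm of expansion remains to be suppressed by the wall.
So σ = E(δ_free − g)/L = 113×10³ × 0.6425/700 = 103.7 MPa.

σ ≈ 104 MPa (compressive)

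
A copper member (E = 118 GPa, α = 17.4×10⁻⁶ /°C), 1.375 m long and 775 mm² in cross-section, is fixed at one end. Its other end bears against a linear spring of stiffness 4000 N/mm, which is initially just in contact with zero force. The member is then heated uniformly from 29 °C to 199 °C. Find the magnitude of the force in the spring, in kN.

P ≈ 15.3 kN

Free thermal expansion: δ_free = αΔT L = 17.4×10⁻⁶ × 170 × 1375 = 4.067 mm.
Let P be the compressive force at the spring. The member shortens elastically by PL/(AE) and the spring compresses by P/k; together these equal δ_free.
So P = δ_free / [L/(AE) + 1/k] = 4.067 / [ 1375/(775×118×10³) + 1/(4000) ].
P = 4.067 / 0.000265 = 15350 N.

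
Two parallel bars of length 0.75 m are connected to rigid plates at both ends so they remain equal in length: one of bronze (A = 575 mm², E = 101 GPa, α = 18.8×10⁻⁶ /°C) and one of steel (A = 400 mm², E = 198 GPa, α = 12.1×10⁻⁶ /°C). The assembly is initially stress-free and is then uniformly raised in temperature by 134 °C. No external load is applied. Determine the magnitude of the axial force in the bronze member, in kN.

P ≈ 30.1 kN (compressive in the bronze)

The bronze has the larger α, so on heating it would change length more than the steel if both were free. The rigid plates force a common final length, so the bronze is put into compression and the steel into tension, with equal and opposite forces P (no external load).
Setting the final lengths equal and cancelling L: (α₁ − α₂)ΔT = P/(A₁E₁) + P/(A₂E₂).
|α₁ − α₂|·ΔT = 6.7×10⁻⁶ × 134 = 0.0008978.
1/(A₁E₁) + 1/(A₂E₂) = 1/(575×101×10³) + 1/(400×198×10³) = 2.985×10⁻⁸ N⁻¹.
So P = 0.0008978 / 2.985×10⁻⁸ = 30.08 kN.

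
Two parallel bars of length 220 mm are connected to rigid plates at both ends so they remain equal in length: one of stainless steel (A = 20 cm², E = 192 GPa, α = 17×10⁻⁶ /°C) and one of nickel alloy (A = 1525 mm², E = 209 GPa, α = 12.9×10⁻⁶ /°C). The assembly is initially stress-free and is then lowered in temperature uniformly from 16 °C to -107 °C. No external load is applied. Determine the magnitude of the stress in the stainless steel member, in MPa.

Both members must finish at the same length. With the larger α, the stainless steel tends to over-contract; the plates restrain it, putting the stainless steel in tension and the nickel alloy in compression. With no external load the two internal forces are equal and opposite, magnitude P.
Setting the final lengths equal and cancelling L: (α₁ − α₂)ΔT = P/(A₁E₁) + P/(A₂E₂).
|α₁ − α₂|·ΔT = 4.1×10⁻⁶ × 123 = 0.0005043.
1/(A₁E₁) + 1/(A₂E₂) = 1/(2000×192×10³) + 1/(1525×209×10³) = 5.742×10⁻⁹ N⁻¹.
So P = 0.0005043 / 5.742×10⁻⁹ = 87.83 kN.
σ_{stainless steel} = P/A₁ = 87830/2000 = 43.92 MPa, tensile.

σ ≈ 43.9 MPa (tensile)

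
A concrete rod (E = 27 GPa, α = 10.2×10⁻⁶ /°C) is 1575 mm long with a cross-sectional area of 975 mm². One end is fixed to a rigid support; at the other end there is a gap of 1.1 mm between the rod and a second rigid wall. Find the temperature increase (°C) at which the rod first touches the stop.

ΔT ≈ 68.5 °C

Contact occurs when the free expansion equals the gap: αΔT L = 1.1 mm.
So ΔT = g/(αL) = 1.1/(10.2×10⁻⁶ × 1575) = 68.47 °C.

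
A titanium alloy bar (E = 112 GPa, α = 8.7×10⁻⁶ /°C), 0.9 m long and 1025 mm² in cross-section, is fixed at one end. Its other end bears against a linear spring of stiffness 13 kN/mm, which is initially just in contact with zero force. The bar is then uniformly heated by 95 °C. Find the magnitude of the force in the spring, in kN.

P ≈ 8.78 kN

If the spring were absent the bar would lengthen by αΔT L = 8.7×10⁻⁶ × 95 × 900 = 0.7439 mm.
With a force P in the spring, the elastic change of the bar is PL/(AE) and that of the spring is P/k; compatibility requires their sum to equal δ_free.
P [ L/(AE) + 1/k ] = δ_free → P [ 900/(1025×112×10³) + 1/(13×10³) ] = 0.7439.
P = 0.7439 / 8.476×10⁻⁵ = 8776 N.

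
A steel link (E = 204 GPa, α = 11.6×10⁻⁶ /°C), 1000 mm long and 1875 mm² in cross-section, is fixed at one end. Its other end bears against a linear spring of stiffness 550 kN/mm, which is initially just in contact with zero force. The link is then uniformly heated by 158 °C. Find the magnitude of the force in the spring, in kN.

If the spring were absent the link would lengthen by αΔT L = 11.6×10⁻⁶ × 158 × 1000 = 1.833 mm.
With a force P in the spring, the elastic change of the link is PL/(AE) and that of the spring is P/k; compatibility requires their sum to equal δ_free.
P [ L/(AE) + 1/k ] = δ_free → P [ 1000/(1875×204×10³) + 1/(550×10³) ] = 1.833.
P = 1.833 / 4.433×10⁻⁶ = 413500 N.

P ≈ 413 kN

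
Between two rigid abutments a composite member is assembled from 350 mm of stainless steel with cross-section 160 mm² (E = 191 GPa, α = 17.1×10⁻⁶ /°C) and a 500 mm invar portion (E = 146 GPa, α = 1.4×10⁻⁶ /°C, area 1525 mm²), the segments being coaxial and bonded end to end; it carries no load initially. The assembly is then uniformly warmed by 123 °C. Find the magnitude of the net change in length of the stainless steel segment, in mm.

If the supports were absent, the total length change would be Σ αᵢΔT Lᵢ = 17.1×10⁻⁶×123×350 + 1.4×10⁻⁶×123×500 = 0.8223 mm.
The walls prevent any net length change, so an axial force P (same in every segment) develops. Compatibility: P · Σ Lᵢ/(AᵢEᵢ) = δ_free.
The series flexibility is Σ Lᵢ/(AᵢEᵢ) = 350/(160×191×10³) + 500/(1525×146×10³) = 1.37×10⁻⁵ mm/N.
P = 0.8223 / 1.37×10⁻⁵ = 60020 N = 60.02 kN, compressive.
For the stainless steel segment, free thermal change = 17.1×10⁻⁶×123×350 = 0.7362 mm and elastic change from P = 60020×350/(160×191×10³) = 0.6875 mm; these oppose, so the net change is 0.0487 mm (segment lengthens).

|ΔL| ≈ 0.0487 mm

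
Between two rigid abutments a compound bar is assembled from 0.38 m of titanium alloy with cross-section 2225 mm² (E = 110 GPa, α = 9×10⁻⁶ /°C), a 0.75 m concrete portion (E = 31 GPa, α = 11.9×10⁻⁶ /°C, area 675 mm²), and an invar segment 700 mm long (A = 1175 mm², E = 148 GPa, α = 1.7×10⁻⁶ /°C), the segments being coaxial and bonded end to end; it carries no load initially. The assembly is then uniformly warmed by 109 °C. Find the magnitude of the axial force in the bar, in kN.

P ≈ 35.6 kN (compressive)

Free thermal expansion of the whole bar: Σ αᵢΔT Lᵢ = 9×10⁻⁶×109×380 + 11.9×10⁻⁶×109×750 + 1.7×10⁻⁶×109×700 = 1.475 mm.
The rigid supports impose zero overall length change; the single axial force P common to all segments must satisfy P Σ Lᵢ/(AᵢEᵢ) = δ_free.
Σ Lᵢ/(AᵢEᵢ) = 380/(2225×110×10³) + 750/(675×31×10³) + 700/(1175×148×10³) = 4.142×10⁻⁵ mm/N.
P = 1.475 / 4.142×10⁻⁵ = 35620 N = 35.62 kN, compressive.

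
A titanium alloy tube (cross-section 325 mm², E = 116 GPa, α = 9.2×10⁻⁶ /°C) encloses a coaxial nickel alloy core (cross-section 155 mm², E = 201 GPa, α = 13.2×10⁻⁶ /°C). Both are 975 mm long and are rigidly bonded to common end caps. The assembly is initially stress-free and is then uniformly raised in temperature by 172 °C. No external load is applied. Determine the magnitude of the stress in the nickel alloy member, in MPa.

σ ≈ 75.7 MPa (compressive)

Equilibrium of a rigid end plate with no external load gives equal and opposite internal forces ±P in the two members. Since α_{nickel alloy} > α_{titanium alloy}, heating drives the nickel alloy into compression and the titanium alloy into tension.
Equating the net (thermal + elastic) strains gives |α₁ − α₂|·ΔT = P·[1/(A₁E₁) + 1/(A₂E₂)].
|α₁ − α₂|·ΔT = 4×10⁻⁶ × 172 = 0.000688.
1/(A₁E₁) + 1/(A₂E₂) = 1/(325×116×10³) + 1/(155×201×10³) = 5.862×10⁻⁸ N⁻¹.
So P = 0.000688 / 5.862×10⁻⁸ = 11.74 kN.
σ_{nickel alloy} = P/A₂ = 11740/155 = 75.72 MPa, compressive.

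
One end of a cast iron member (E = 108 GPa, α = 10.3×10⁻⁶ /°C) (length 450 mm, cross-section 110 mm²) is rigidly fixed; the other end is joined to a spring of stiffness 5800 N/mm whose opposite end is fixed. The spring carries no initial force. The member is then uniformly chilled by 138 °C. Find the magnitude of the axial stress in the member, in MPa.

Free thermal contraction: δ_free = αΔT L = 10.3×10⁻⁶ × 138 × 450 = 0.6396 mm.
With a force P in the spring, the elastic change of the member is PL/(AE) and that of the spring is P/k; compatibility requires their sum to equal δ_free.
So P = δ_free / [L/(AE) + 1/k] = 0.6396 / [ 450/(110×108×10³) + 1/(5800) ].
P = 0.6396 / 0.0002103 = 3042 N.
σ = P/A = 3042/110 = 27.65 MPa.

σ ≈ 27.7 MPa (tensile)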